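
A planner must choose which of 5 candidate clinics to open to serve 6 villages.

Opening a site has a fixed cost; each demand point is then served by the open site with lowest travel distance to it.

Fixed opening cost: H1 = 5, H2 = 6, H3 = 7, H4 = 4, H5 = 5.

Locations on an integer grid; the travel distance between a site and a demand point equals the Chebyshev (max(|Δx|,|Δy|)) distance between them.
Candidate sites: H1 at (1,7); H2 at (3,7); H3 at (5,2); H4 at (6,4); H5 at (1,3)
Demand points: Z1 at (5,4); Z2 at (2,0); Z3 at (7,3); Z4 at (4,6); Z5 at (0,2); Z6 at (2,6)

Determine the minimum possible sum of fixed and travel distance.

20

Open {H4, H5}: assign each demand point to its cheapest open site.
  Z1→H4 1, Z2→H5 3, Z3→H4 1, Z4→H4 2, Z5→H5 1, Z6→H5 3
  travel distance 11, fixed 9 → total 20.
Compare {H4}: travel distance 18 + fixed 4 = 22.
Compare {H1, H4}: travel distance 14 + fixed 9 = 23.
Compare {H2, H4}: travel distance 13 + fixed 10 = 23.
All other subsets cost ≥ 22. Minimum total cost: 20.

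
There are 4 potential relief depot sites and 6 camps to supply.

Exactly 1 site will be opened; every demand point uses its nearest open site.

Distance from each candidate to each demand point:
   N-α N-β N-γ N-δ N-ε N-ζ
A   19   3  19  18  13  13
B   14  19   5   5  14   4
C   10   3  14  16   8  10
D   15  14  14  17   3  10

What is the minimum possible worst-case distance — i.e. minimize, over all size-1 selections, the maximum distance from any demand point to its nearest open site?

Open {C}.
  Farthest demand point is N-δ at distance 16 (to C); all others are ≤ 16.
With {D} the worst case is 17.
With {A} the worst case is 19.
No size-1 selection achieves below 16.

16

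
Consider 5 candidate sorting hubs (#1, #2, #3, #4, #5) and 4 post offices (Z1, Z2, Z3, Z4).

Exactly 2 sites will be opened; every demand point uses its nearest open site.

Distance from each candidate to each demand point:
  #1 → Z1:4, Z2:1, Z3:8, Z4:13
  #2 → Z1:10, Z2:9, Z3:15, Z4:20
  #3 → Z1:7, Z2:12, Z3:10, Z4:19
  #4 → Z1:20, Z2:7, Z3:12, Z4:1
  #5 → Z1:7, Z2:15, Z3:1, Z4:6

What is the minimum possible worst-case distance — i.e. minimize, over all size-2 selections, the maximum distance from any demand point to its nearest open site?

6

Open {#1, #5}.
  Farthest demand point is Z4 at distance 6 (to #5); all others are ≤ 6.
With {#4, #5} the worst case is 7.
With {#1, #4} the worst case is 8.
No size-2 selection achieves below 6.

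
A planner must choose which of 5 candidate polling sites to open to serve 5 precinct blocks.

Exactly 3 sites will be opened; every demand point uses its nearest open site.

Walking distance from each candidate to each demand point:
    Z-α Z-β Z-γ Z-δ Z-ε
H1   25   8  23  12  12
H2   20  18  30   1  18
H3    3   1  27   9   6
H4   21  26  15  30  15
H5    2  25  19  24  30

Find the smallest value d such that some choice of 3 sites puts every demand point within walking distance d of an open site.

Open {H1, H3, H4}.
  Farthest demand point is Z-γ at walking distance 15 (to H4); all others are ≤ 15.
With {H1, H4, H5} the worst case is 15.
With {H2, H3, H4} the worst case is 15.
No size-3 selection achieves below 15.

15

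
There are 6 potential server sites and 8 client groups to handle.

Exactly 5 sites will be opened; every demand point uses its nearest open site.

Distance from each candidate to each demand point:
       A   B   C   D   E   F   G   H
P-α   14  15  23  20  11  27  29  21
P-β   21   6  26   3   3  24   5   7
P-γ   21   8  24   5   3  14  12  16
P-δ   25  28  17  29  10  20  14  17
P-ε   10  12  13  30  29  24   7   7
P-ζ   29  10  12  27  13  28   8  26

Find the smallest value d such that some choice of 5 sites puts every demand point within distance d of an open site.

Open {P-α, P-β, P-γ, P-δ, P-ε}.
  Farthest demand point is F at distance 14 (to P-γ); all others are ≤ 14.
With {P-α, P-β, P-γ, P-δ, P-ζ} the worst case is 14.
With {P-α, P-β, P-γ, P-ε, P-ζ} the worst case is 14.
No size-5 selection achieves below 14.

14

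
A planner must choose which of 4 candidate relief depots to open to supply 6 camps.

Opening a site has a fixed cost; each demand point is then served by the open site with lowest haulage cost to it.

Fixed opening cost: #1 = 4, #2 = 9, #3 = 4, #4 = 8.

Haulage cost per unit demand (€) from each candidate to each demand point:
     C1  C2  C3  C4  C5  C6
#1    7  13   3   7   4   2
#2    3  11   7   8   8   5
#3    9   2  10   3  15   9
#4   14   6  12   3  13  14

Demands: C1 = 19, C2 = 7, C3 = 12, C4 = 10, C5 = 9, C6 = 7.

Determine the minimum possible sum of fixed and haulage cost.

Open {#1, #2, #3}: assign each demand point to its cheapest open site.
  C1→#2 19×3=57, C2→#3 7×2=14, C3→#1 12×3=36, C4→#3 10×3=30, C5→#1 9×4=36, C6→#1 7×2=14
  haulage cost 187, fixed 17 → total 204.
Compare {#1, #2, #3, #4}: haulage cost 187 + fixed 25 = 212.
Compare {#1, #2, #4}: haulage cost 215 + fixed 21 = 236.
Compare {#1, #3}: haulage cost 263 + fixed 8 = 271.
All other subsets cost ≥ 212. Minimum total cost: 204.

204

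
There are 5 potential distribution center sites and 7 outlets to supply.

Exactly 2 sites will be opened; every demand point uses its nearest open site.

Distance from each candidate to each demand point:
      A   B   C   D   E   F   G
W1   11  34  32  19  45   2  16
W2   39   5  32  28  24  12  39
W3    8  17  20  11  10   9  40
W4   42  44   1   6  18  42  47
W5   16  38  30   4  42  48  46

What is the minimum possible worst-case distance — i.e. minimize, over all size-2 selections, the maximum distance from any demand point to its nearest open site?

20

Open {W1, W3}.
  Farthest demand point is C at distance 20 (to W3); all others are ≤ 20.
With {W1, W2} the worst case is 32.
With {W1, W4} the worst case is 34.
No size-2 selection achieves below 20.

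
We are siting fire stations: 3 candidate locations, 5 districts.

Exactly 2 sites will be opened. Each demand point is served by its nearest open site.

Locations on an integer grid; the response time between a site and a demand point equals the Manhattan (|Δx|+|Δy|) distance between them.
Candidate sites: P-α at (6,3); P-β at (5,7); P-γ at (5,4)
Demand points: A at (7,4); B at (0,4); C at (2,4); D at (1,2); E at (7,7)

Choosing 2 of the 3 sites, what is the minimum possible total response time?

Open {P-β, P-γ}.
  A→P-γ 2, B→P-γ 5, C→P-γ 3, D→P-γ 6, E→P-β 2  ⇒ total 18.
Compare {P-α, P-γ}: total 21.
Compare {P-α, P-β}: total 22.

18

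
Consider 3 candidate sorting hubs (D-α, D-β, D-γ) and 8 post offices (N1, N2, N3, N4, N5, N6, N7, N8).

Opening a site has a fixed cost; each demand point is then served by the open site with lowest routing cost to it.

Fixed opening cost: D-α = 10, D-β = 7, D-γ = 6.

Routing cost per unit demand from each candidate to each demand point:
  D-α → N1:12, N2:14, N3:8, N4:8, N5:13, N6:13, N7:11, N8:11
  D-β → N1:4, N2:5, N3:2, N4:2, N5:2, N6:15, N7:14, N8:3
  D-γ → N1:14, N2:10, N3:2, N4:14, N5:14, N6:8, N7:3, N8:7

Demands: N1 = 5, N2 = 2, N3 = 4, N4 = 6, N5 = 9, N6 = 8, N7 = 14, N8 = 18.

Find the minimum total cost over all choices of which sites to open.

Open {D-β, D-γ}: assign each demand point to its cheapest open site.
  N1→D-β 5×4=20, N2→D-β 2×5=10, N3→D-β 4×2=8, N4→D-β 6×2=12, N5→D-β 9×2=18, N6→D-γ 8×8=64, N7→D-γ 14×3=42, N8→D-β 18×3=54
  routing cost 228, fixed 13 → total 241.
Compare {D-α, D-β, D-γ}: routing cost 228 + fixed 23 = 251.
Compare {D-α, D-β}: routing cost 380 + fixed 17 = 397.
Compare {D-β}: routing cost 438 + fixed 7 = 445.
All other subsets cost ≥ 251. Minimum total cost: 241.

241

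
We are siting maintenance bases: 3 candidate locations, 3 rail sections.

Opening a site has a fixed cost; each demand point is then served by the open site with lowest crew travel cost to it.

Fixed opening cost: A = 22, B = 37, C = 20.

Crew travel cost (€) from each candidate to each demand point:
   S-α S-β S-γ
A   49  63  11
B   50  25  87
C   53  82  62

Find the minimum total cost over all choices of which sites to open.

Open {A, B}: assign each demand point to its cheapest open site.
  S-α→A 49, S-β→B 25, S-γ→A 11
  crew travel cost 85, fixed 59 → total 144.
Compare {A}: crew travel cost 123 + fixed 22 = 145.
Compare {A, B, C}: crew travel cost 85 + fixed 79 = 164.
Compare {A, C}: crew travel cost 123 + fixed 42 = 165.
All other subsets cost ≥ 145. Minimum total cost: 144.

144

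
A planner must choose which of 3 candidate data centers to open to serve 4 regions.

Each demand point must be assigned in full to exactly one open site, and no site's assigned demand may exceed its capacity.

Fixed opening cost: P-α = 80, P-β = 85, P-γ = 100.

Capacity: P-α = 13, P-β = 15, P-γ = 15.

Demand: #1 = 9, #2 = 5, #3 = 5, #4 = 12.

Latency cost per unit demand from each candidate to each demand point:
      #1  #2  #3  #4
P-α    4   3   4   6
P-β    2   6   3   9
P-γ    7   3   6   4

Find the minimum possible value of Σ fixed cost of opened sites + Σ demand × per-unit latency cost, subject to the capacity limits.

361

Open {P-α, P-β, P-γ}; cheapest assignment that respects the capacities:
  P-α (cap 13, load 5): #2 — cost 5×3 = 15
  P-β (cap 15, load 14): #1, #3 — cost 9×2 + 5×3 = 33
  P-γ (cap 15, load 12): #4 — cost 12×4 = 48
  Shipping 96, fixed 265 → total 361.
  Any other capacity-feasible assignment to {P-α, P-β, P-γ} ships for at least 96.
Total demand is 31 and no other set of sites has combined capacity ≥ 31, so {P-α, P-β, P-γ} is the only feasible choice of open sites. Minimum: 361.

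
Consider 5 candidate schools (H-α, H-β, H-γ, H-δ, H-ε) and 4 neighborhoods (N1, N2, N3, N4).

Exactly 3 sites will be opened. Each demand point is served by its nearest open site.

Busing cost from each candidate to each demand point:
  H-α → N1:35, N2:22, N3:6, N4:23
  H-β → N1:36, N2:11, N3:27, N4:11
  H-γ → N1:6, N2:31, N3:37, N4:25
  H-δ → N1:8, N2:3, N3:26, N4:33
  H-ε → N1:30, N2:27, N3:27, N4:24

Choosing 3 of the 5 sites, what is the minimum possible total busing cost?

28

Open {H-α, H-β, H-δ}.
  N1→H-δ 8, N2→H-δ 3, N3→H-α 6, N4→H-β 11  ⇒ total 28.
Compare {H-α, H-β, H-γ}: total 34.
Compare {H-α, H-γ, H-δ}: total 38.
No size-3 selection does better; minimum is 28.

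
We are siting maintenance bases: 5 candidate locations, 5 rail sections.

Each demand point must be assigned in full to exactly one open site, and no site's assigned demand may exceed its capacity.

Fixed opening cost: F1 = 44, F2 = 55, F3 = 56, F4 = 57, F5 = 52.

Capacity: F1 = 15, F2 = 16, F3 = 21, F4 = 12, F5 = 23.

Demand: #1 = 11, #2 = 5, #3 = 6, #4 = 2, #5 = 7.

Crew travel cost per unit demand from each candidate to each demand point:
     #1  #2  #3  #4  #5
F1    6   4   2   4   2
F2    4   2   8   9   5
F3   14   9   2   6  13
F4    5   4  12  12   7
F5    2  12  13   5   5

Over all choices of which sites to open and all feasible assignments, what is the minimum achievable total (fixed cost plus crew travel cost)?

Open {F1, F2}; cheapest assignment that respects the capacities:
  F1 (cap 15, load 15): #3, #4, #5 — cost 6×2 + 2×4 + 7×2 = 34
  F2 (cap 16, load 16): #1, #2 — cost 11×4 + 5×2 = 54
  Shipping 88, fixed 99 → total 187.
  Any other capacity-feasible assignment to {F1, F2} ships for at least 88.
Compare {F1, F5}: its best feasible assignment gives total 193.
Compare {F1, F2, F5}: its best feasible assignment gives total 217.
Every other set of open sites that can feasibly serve all demand totals ≥ 193 even under its best assignment. Minimum: 187.

187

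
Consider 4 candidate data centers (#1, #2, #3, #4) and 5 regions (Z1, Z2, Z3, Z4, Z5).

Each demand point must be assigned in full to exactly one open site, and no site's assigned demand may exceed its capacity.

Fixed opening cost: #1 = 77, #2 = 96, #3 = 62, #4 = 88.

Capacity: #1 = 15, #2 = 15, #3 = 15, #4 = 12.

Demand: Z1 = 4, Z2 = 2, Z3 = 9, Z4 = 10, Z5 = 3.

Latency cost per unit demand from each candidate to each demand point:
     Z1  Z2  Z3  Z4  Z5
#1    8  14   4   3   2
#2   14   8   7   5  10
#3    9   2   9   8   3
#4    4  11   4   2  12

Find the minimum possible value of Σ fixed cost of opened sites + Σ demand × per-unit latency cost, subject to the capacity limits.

Open {#1, #3}; cheapest assignment that respects the capacities:
  #1 (cap 15, load 14): Z1, Z4 — cost 4×8 + 10×3 = 62
  #3 (cap 15, load 14): Z2, Z3, Z5 — cost 2×2 + 9×9 + 3×3 = 94
  Shipping 156, fixed 139 → total 295.
  Any other capacity-feasible assignment to {#1, #3} ships for at least 156.
Compare {#1, #3, #4}: its best feasible assignment gives total 328.
Compare {#1, #2}: its best feasible assignment gives total 337.
Every other set of open sites that can feasibly serve all demand totals ≥ 328 even under its best assignment. Minimum: 295.

295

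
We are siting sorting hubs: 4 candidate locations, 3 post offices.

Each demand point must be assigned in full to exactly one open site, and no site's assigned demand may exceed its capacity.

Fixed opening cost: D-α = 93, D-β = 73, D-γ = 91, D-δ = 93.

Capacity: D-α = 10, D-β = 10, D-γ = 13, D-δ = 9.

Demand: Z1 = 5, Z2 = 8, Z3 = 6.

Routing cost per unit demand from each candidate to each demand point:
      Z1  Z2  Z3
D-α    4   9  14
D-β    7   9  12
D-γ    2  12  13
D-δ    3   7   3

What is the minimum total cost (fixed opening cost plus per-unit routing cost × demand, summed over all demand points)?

Open {D-γ, D-δ}; cheapest assignment that respects the capacities:
  D-γ (cap 13, load 13): Z1, Z2 — cost 5×2 + 8×12 = 106
  D-δ (cap 9, load 6): Z3 — cost 6×3 = 18
  Shipping 124, fixed 184 → total 308.
  Any other capacity-feasible assignment to {D-γ, D-δ} ships for at least 124.
Compare {D-β, D-γ}: its best feasible assignment gives total 324.
Compare {D-α, D-γ}: its best feasible assignment gives total 344.
Every other set of open sites that can feasibly serve all demand totals ≥ 324 even under its best assignment. Minimum: 308.

308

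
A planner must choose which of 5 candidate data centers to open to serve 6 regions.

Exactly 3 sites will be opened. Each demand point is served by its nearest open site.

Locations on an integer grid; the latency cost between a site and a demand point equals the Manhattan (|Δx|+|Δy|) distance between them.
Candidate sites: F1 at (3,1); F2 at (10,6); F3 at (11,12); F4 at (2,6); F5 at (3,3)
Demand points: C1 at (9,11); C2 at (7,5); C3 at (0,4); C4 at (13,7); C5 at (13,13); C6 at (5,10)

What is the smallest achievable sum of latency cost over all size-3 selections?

Open {F2, F3, F4}.
  C1→F3 3, C2→F2 4, C3→F4 4, C4→F2 4, C5→F3 3, C6→F4 7  ⇒ total 25.
Compare {F2, F3, F5}: total 26.
Compare {F1, F2, F3}: total 28.
No size-3 selection does better; minimum is 25.

25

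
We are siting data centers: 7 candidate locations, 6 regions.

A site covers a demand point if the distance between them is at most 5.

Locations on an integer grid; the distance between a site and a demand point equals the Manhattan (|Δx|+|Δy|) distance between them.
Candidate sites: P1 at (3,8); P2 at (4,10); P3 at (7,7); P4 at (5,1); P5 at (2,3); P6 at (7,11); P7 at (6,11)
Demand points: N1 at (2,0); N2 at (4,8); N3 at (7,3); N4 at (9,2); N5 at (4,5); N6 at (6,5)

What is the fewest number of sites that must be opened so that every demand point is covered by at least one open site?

Coverage sets (demand points within 5 of each site):
  P1: {N2, N5}
  P2: {N2, N5}
  P3: {N2, N3, N5, N6}
  P4: {N1, N3, N4, N5, N6}
  P5: {N1, N3, N5}
  P6: {}
  P7: {N2}
No single site covers all 6 demand points.
But {P1, P4} covers everything, so the minimum is 2.

2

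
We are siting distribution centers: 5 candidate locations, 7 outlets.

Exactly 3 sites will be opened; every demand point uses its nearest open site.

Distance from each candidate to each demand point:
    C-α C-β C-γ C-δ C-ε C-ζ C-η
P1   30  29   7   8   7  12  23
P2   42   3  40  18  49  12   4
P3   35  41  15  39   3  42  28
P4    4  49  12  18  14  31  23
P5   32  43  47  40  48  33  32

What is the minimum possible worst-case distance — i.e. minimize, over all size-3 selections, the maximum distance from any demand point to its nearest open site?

12

Open {P1, P2, P4}.
  Farthest demand point is C-ζ at distance 12 (to P1); all others are ≤ 12.
With {P2, P3, P4} the worst case is 18.
With {P2, P4, P5} the worst case is 18.
No size-3 selection achieves below 12.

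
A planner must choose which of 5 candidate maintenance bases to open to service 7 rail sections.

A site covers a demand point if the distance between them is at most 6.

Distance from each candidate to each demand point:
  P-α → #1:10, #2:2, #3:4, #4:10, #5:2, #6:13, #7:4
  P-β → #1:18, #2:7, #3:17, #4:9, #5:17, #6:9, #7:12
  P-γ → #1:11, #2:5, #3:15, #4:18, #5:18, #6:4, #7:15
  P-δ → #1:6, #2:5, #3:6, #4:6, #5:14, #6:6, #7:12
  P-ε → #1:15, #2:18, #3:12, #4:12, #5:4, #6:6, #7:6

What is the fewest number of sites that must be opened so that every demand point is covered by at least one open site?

Coverage sets (demand points within 6 of each site):
  P-α: {#2, #3, #5, #7}
  P-β: {}
  P-γ: {#2, #6}
  P-δ: {#1, #2, #3, #4, #6}
  P-ε: {#5, #6, #7}
No single site covers all 7 demand points.
But {P-α, P-δ} covers everything, so the minimum is 2.

2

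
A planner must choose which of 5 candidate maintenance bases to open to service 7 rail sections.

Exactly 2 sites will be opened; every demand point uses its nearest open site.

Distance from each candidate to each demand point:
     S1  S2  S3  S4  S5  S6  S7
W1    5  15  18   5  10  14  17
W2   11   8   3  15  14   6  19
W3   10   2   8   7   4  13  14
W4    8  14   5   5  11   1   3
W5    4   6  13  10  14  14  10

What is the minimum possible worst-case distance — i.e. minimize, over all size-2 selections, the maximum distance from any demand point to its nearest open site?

8

Open {W3, W4}.
  Farthest demand point is S1 at distance 8 (to W4); all others are ≤ 8.
With {W2, W4} the worst case is 11.
With {W4, W5} the worst case is 11.
No size-2 selection achieves below 8.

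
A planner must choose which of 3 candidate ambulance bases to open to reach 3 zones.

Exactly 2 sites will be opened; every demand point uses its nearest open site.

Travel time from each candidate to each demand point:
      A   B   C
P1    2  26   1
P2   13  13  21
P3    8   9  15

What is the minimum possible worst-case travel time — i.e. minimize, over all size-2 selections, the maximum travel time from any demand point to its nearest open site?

Open {P1, P3}.
  Farthest demand point is B at travel time 9 (to P3); all others are ≤ 9.
With {P1, P2} the worst case is 13.
With {P2, P3} the worst case is 15.
No size-2 selection achieves below 9.

9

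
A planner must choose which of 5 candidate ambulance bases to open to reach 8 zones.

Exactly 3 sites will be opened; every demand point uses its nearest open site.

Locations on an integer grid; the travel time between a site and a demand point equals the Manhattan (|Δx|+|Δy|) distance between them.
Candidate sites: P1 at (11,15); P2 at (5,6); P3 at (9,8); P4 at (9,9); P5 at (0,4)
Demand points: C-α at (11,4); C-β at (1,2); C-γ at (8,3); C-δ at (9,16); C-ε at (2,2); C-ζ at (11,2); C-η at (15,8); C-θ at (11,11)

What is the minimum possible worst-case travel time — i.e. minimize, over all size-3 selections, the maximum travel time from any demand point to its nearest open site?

8

Open {P1, P2, P3}.
  Farthest demand point is C-β at travel time 8 (to P2); all others are ≤ 8.
With {P1, P3, P5} the worst case is 8.
With {P2, P3, P4} the worst case is 8.
No size-3 selection achieves below 8.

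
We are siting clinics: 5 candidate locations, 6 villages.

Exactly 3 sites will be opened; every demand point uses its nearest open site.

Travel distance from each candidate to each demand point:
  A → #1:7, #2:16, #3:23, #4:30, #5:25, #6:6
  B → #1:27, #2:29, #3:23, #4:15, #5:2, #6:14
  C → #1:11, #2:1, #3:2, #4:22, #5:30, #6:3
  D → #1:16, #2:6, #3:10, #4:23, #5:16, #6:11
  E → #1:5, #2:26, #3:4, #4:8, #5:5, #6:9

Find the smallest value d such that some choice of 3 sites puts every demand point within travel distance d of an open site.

Open {A, C, E}.
  Farthest demand point is #4 at travel distance 8 (to E); all others are ≤ 8.
With {A, D, E} the worst case is 8.
With {B, C, E} the worst case is 8.
No size-3 selection achieves below 8.

8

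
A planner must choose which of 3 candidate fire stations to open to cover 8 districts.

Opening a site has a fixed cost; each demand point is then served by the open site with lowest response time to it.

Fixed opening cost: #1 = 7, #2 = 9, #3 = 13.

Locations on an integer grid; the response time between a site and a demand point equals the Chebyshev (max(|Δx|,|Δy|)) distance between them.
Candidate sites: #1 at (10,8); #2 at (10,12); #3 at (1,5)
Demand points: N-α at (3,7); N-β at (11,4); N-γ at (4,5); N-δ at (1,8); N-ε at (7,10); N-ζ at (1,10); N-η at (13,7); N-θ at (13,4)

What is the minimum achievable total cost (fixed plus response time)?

Open {#1, #3}: assign each demand point to its cheapest open site.
  N-α→#3 2, N-β→#1 4, N-γ→#3 3, N-δ→#3 3, N-ε→#1 3, N-ζ→#3 5, N-η→#1 3, N-θ→#1 4
  response time 27, fixed 20 → total 47.
Compare {#1}: response time 45 + fixed 7 = 52.
Compare {#1, #2, #3}: response time 27 + fixed 29 = 56.
Compare {#2, #3}: response time 37 + fixed 22 = 59.
All other subsets cost ≥ 52. Minimum total cost: 47.

47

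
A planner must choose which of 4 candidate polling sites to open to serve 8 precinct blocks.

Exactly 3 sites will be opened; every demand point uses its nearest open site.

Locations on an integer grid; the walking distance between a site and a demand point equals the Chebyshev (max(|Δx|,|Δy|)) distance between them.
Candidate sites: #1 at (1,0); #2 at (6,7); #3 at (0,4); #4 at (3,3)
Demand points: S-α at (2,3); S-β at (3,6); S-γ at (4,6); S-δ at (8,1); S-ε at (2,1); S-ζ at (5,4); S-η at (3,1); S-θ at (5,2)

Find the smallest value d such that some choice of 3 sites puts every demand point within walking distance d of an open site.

5

Open {#1, #2, #4}.
  Farthest demand point is S-δ at walking distance 5 (to #4); all others are ≤ 5.
With {#1, #3, #4} the worst case is 5.
With {#2, #3, #4} the worst case is 5.
No size-3 selection achieves below 5.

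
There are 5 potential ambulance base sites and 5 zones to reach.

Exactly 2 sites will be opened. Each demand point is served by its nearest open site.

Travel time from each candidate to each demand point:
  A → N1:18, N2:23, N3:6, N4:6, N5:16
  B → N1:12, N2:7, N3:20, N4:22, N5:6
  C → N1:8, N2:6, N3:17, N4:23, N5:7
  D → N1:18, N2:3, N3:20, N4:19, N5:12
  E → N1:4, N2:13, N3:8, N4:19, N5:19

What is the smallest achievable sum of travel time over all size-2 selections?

Open {A, C}.
  N1→C 8, N2→C 6, N3→A 6, N4→A 6, N5→C 7  ⇒ total 33.
Compare {A, B}: total 37.
Compare {B, E}: total 44.
No size-2 selection does better; minimum is 33.

33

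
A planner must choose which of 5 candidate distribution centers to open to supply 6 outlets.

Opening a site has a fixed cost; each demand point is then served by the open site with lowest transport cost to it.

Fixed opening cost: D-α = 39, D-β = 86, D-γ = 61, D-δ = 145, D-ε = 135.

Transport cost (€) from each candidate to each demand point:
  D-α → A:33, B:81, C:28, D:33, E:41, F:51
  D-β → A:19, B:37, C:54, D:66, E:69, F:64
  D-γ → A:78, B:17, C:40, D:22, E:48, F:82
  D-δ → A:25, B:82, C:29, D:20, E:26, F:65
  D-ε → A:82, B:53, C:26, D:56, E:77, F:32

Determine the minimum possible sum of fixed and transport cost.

Open {D-α, D-γ}: assign each demand point to its cheapest open site.
  A→D-α 33, B→D-γ 17, C→D-α 28, D→D-γ 22, E→D-α 41, F→D-α 51
  transport cost 192, fixed 100 → total 292.
Compare {D-α}: transport cost 267 + fixed 39 = 306.
Compare {D-α, D-β}: transport cost 209 + fixed 125 = 334.
Compare {D-γ}: transport cost 287 + fixed 61 = 348.
All other subsets cost ≥ 306. Minimum total cost: 292.

292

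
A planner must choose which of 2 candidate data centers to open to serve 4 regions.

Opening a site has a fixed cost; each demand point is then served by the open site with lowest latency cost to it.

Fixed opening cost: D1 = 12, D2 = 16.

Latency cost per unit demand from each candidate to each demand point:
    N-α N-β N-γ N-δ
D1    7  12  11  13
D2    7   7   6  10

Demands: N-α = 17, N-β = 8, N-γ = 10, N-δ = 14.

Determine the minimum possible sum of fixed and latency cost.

391

Open {D2}: assign each demand point to its cheapest open site.
  N-α→D2 17×7=119, N-β→D2 8×7=56, N-γ→D2 10×6=60, N-δ→D2 14×10=140
  latency cost 375, fixed 16 → total 391.
Compare {D1, D2}: latency cost 375 + fixed 28 = 403.
Compare {D1}: latency cost 507 + fixed 12 = 519.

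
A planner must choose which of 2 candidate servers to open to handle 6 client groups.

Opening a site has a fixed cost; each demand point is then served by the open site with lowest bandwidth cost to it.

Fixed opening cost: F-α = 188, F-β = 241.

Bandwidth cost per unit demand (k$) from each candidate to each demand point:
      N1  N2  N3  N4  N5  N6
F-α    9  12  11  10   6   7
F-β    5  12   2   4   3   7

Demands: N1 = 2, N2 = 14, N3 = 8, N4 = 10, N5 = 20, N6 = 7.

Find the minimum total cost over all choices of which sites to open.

584

Open {F-β}: assign each demand point to its cheapest open site.
  N1→F-β 2×5=10, N2→F-β 14×12=168, N3→F-β 8×2=16, N4→F-β 10×4=40, N5→F-β 20×3=60, N6→F-β 7×7=49
  bandwidth cost 343, fixed 241 → total 584.
Compare {F-α}: bandwidth cost 543 + fixed 188 = 731.
Compare {F-α, F-β}: bandwidth cost 343 + fixed 429 = 772.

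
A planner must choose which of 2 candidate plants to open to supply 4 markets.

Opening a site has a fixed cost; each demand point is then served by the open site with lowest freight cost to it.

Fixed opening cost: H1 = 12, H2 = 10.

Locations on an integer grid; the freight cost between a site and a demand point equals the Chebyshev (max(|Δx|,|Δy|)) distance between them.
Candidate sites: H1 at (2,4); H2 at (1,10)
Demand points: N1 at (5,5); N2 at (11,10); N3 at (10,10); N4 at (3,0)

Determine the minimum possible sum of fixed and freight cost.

36

Open {H1}: assign each demand point to its cheapest open site.
  N1→H1 3, N2→H1 9, N3→H1 8, N4→H1 4
  freight cost 24, fixed 12 → total 36.
Compare {H2}: freight cost 34 + fixed 10 = 44.
Compare {H1, H2}: freight cost 24 + fixed 22 = 46.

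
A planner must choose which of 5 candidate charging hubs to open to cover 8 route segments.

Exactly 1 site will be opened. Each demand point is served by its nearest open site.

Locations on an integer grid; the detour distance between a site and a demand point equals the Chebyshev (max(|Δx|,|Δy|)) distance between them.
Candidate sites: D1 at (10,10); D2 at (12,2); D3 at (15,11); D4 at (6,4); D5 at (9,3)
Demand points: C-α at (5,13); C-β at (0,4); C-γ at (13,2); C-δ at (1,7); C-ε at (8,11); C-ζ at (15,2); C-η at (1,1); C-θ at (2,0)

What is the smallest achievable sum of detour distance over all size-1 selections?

Open {D4}.
  C-α→D4 9, C-β→D4 6, C-γ→D4 7, C-δ→D4 5, C-ε→D4 7, C-ζ→D4 9, C-η→D4 5, C-θ→D4 4  ⇒ total 52.
Compare {D5}: total 60.
Compare {D1}: total 61.
No size-1 selection does better; minimum is 52.

52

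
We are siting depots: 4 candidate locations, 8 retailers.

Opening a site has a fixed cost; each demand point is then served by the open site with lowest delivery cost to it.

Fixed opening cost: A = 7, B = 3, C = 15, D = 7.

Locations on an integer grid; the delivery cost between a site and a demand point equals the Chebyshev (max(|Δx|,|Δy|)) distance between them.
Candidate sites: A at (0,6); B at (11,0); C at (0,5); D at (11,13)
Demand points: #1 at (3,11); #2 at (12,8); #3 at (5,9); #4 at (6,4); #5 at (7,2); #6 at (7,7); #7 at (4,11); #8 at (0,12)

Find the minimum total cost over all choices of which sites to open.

55

Open {A, B}: assign each demand point to its cheapest open site.
  #1→A 5, #2→B 8, #3→A 5, #4→B 5, #5→B 4, #6→A 7, #7→A 5, #8→A 6
  delivery cost 45, fixed 10 → total 55.
Compare {A, B, D}: delivery cost 41 + fixed 17 = 58.
Compare {A, D}: delivery cost 45 + fixed 14 = 59.
Compare {A}: delivery cost 53 + fixed 7 = 60.
All other subsets cost ≥ 58. Minimum total cost: 55.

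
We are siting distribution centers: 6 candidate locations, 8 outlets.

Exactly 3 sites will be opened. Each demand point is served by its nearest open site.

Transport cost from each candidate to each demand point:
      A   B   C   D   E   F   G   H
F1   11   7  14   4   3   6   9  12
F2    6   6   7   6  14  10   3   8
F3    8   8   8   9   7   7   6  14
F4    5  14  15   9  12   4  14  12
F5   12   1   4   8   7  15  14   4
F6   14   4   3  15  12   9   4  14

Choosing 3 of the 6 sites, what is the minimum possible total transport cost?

Open {F1, F2, F5}.
  A→F2 6, B→F5 1, C→F5 4, D→F1 4, E→F1 3, F→F1 6, G→F2 3, H→F5 4  ⇒ total 31.
Compare {F1, F4, F5}: total 34.
Compare {F2, F4, F5}: total 34.
No size-3 selection does better; minimum is 31.

31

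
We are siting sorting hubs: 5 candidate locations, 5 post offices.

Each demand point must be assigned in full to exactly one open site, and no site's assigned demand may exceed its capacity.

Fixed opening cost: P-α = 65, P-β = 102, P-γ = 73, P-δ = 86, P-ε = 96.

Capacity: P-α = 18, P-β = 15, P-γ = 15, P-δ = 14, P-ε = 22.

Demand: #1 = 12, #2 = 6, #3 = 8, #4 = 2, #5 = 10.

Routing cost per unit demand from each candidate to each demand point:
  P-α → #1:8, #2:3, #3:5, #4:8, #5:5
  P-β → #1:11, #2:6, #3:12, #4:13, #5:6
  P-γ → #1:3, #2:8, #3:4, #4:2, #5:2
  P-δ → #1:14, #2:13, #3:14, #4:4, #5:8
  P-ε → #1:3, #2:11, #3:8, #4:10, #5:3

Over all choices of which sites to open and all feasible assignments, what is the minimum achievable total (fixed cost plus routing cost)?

301

Open {P-α, P-ε}; cheapest assignment that respects the capacities:
  P-α (cap 18, load 16): #2, #3, #4 — cost 6×3 + 8×5 + 2×8 = 74
  P-ε (cap 22, load 22): #1, #5 — cost 12×3 + 10×3 = 66
  Shipping 140, fixed 161 → total 301.
  Any other capacity-feasible assignment to {P-α, P-ε} ships for at least 140.
Compare {P-α, P-γ, P-ε}: its best feasible assignment gives total 352.
Compare {P-α, P-δ, P-ε}: its best feasible assignment gives total 379.
Every other set of open sites that can feasibly serve all demand totals ≥ 352 even under its best assignment. Minimum: 301.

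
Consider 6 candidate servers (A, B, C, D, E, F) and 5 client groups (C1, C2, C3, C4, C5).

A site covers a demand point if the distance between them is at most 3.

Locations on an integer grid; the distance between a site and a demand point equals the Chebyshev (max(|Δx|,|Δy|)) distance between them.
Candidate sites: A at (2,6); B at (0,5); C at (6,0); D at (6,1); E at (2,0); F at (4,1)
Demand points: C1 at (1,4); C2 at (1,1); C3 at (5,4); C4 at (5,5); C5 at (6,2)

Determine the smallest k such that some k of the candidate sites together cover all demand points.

Coverage sets (demand points within 3 of each site):
  A: {C1, C3, C4}
  B: {C1}
  C: {C5}
  D: {C3, C5}
  E: {C2}
  F: {C1, C2, C3, C5}
No single site covers all 5 demand points.
But {A, F} covers everything, so the minimum is 2.

2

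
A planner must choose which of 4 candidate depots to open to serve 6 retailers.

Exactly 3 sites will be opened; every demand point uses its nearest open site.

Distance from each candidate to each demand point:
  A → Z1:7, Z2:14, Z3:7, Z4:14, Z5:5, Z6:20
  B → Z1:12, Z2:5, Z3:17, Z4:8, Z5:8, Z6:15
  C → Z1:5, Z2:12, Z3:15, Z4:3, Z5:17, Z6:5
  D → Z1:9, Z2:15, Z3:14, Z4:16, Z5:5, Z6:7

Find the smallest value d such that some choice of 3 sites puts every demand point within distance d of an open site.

Open {A, B, C}.
  Farthest demand point is Z3 at distance 7 (to A); all others are ≤ 7.
With {A, B, D} the worst case is 8.
With {A, C, D} the worst case is 12.
No size-3 selection achieves below 7.

7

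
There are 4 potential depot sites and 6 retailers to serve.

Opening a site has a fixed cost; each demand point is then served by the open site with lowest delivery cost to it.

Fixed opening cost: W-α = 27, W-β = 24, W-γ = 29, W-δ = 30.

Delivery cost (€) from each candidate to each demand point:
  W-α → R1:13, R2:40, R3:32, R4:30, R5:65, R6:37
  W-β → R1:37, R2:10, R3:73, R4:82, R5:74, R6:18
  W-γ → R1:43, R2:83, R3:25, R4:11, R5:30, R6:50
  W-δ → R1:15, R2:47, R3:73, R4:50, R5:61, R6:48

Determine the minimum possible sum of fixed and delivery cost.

184

Open {W-β, W-γ}: assign each demand point to its cheapest open site.
  R1→W-β 37, R2→W-β 10, R3→W-γ 25, R4→W-γ 11, R5→W-γ 30, R6→W-β 18
  delivery cost 131, fixed 53 → total 184.
Compare {W-α, W-β, W-γ}: delivery cost 107 + fixed 80 = 187.
Compare {W-β, W-γ, W-δ}: delivery cost 109 + fixed 83 = 192.
Compare {W-α, W-γ}: delivery cost 156 + fixed 56 = 212.
All other subsets cost ≥ 187. Minimum total cost: 184.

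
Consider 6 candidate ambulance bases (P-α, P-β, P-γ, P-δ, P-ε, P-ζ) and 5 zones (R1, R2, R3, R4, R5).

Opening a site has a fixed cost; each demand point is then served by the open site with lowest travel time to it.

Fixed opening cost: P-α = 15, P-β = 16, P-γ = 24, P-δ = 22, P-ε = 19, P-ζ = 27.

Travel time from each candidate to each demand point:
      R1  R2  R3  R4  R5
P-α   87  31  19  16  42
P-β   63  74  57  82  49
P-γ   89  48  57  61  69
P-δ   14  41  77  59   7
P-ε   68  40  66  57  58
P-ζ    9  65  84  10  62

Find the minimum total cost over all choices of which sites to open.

124

Open {P-α, P-δ}: assign each demand point to its cheapest open site.
  R1→P-δ 14, R2→P-α 31, R3→P-α 19, R4→P-α 16, R5→P-δ 7
  travel time 87, fixed 37 → total 124.
Compare {P-α, P-β, P-δ}: travel time 87 + fixed 53 = 140.
Compare {P-α, P-δ, P-ζ}: travel time 76 + fixed 64 = 140.
Compare {P-α, P-δ, P-ε}: travel time 87 + fixed 56 = 143.
All other subsets cost ≥ 140. Minimum total cost: 124.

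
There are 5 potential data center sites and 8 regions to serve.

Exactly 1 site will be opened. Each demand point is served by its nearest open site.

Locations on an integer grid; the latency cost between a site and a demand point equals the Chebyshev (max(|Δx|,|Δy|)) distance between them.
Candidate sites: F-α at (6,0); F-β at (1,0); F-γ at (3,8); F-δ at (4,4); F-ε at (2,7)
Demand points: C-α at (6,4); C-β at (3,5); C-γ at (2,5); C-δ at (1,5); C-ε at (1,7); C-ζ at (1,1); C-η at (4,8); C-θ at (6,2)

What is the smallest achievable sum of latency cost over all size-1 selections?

Open {F-δ}.
  C-α→F-δ 2, C-β→F-δ 1, C-γ→F-δ 2, C-δ→F-δ 3, C-ε→F-δ 3, C-ζ→F-δ 3, C-η→F-δ 4, C-θ→F-δ 2  ⇒ total 20.
Compare {F-ε}: total 24.
Compare {F-γ}: total 29.
No size-1 selection does better; minimum is 20.

20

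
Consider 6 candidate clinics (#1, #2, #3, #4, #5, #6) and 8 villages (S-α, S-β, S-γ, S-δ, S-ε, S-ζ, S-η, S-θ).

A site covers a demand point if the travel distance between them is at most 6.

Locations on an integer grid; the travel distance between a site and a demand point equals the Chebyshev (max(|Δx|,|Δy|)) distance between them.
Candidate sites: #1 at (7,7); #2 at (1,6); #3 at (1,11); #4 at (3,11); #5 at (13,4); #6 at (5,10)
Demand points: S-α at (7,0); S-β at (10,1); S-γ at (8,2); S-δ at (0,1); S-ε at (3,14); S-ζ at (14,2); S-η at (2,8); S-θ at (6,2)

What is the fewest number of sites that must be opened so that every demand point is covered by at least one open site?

Coverage sets (demand points within 6 of each site):
  #1: {S-β, S-γ, S-η, S-θ}
  #2: {S-α, S-δ, S-η, S-θ}
  #3: {S-ε, S-η}
  #4: {S-ε, S-η}
  #5: {S-α, S-β, S-γ, S-ζ}
  #6: {S-ε, S-η}
No 2 sites suffice: every size-2 union leaves at least one demand point uncovered.
But {#2, #3, #5} covers everything, so the minimum is 3.

3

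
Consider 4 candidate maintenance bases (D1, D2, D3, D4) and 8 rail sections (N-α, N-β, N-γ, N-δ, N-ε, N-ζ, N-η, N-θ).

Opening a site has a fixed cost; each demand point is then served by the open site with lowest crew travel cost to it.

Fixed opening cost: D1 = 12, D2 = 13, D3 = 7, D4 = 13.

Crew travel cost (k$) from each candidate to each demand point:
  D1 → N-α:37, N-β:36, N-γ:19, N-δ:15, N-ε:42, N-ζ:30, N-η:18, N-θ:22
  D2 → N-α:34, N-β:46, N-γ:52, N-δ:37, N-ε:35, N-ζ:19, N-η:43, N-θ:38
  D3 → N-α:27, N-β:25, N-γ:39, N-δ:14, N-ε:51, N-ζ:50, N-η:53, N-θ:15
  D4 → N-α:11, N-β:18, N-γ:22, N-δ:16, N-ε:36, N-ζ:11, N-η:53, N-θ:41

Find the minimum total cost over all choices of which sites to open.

Open {D1, D3, D4}: assign each demand point to its cheapest open site.
  N-α→D4 11, N-β→D4 18, N-γ→D1 19, N-δ→D3 14, N-ε→D4 36, N-ζ→D4 11, N-η→D1 18, N-θ→D3 15
  crew travel cost 142, fixed 32 → total 174.
Compare {D1, D4}: crew travel cost 150 + fixed 25 = 175.
Compare {D1, D2, D3, D4}: crew travel cost 141 + fixed 45 = 186.
Compare {D1, D2, D4}: crew travel cost 149 + fixed 38 = 187.
All other subsets cost ≥ 175. Minimum total cost: 174.

174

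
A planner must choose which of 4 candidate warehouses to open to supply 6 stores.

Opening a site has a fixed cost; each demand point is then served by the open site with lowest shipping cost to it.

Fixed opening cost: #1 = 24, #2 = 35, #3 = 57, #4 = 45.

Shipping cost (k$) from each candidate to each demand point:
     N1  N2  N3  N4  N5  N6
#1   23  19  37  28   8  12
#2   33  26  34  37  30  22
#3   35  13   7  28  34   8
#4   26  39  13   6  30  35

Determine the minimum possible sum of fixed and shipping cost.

150

Open {#1, #4}: assign each demand point to its cheapest open site.
  N1→#1 23, N2→#1 19, N3→#4 13, N4→#4 6, N5→#1 8, N6→#1 12
  shipping cost 81, fixed 69 → total 150.
Compare {#1}: shipping cost 127 + fixed 24 = 151.
Compare {#1, #3}: shipping cost 87 + fixed 81 = 168.
Compare {#3}: shipping cost 125 + fixed 57 = 182.
All other subsets cost ≥ 151. Minimum total cost: 150.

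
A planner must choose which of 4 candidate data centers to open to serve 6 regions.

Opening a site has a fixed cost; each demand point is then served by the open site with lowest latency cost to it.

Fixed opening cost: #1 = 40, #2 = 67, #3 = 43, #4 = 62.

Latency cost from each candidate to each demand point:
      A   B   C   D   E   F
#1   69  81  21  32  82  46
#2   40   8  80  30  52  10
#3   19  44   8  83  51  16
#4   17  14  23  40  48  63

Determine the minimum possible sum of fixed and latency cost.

Open {#2, #3}: assign each demand point to its cheapest open site.
  A→#3 19, B→#2 8, C→#3 8, D→#2 30, E→#3 51, F→#2 10
  latency cost 126, fixed 110 → total 236.
Compare {#3, #4}: latency cost 143 + fixed 105 = 248.
Compare {#1, #3}: latency cost 170 + fixed 83 = 253.
Compare {#3}: latency cost 221 + fixed 43 = 264.
All other subsets cost ≥ 248. Minimum total cost: 236.

236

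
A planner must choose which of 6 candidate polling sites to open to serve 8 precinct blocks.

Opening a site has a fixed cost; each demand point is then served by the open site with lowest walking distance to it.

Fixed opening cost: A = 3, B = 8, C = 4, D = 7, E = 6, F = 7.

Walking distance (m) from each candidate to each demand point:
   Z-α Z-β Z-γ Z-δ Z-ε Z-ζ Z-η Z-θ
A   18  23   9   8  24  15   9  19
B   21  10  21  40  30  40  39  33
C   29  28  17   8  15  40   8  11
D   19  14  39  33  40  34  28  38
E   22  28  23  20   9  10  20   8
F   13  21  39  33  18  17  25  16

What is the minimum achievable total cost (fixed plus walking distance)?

Open {A, B, E}: assign each demand point to its cheapest open site.
  Z-α→A 18, Z-β→B 10, Z-γ→A 9, Z-δ→A 8, Z-ε→E 9, Z-ζ→E 10, Z-η→A 9, Z-θ→E 8
  walking distance 81, fixed 17 → total 98.
Compare {A, B, E, F}: walking distance 76 + fixed 24 = 100.
Compare {A, D, E}: walking distance 85 + fixed 16 = 101.
Compare {A, B, C, E}: walking distance 80 + fixed 21 = 101.
All other subsets cost ≥ 100. Minimum total cost: 98.

98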